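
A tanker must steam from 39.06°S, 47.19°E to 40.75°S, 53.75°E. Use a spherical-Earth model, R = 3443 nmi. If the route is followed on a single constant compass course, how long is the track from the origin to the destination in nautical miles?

Rhumb course C = atan2(Δλ, Δψ) with Δψ = ln[tan(π/4+φ₂/2)/tan(π/4+φ₁/2)] = -0.0385, Δλ = +0.1145 → C = 108.57°
d = R·|Δφ| / |cos C| = 3443·0.02950 / 0.31839 = 319 nmi

319 nmi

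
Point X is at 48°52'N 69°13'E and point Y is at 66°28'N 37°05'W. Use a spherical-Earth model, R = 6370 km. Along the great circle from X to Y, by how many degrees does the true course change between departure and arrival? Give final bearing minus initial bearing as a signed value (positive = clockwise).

-97.5°

At departure: θ₁ = atan2(sin Δλ cos φ₂, cos φ₁ sin φ₂ − sin φ₁ cos φ₂ cos Δλ) = 330.86°
At arrival: θ₂ = atan2(sin Δλ cos φ₁, −cos φ₂ sin φ₁ + sin φ₂ cos φ₁ cos Δλ) = 233.34°
Δθ = θ₂ − θ₁ = -97.5°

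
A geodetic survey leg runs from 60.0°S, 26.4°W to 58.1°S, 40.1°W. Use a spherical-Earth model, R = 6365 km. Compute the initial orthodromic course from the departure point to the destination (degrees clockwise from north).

N = sin Δλ·cos φ₂ = -0.1252;  D = cos φ₁ sin φ₂ − sin φ₁ cos φ₂ cos Δλ = +0.0201
initial course = atan2(N, D) = 279.14°

279.1°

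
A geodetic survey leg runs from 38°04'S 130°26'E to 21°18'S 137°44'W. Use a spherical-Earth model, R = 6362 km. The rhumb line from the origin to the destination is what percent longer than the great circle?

Great circle: σ = 1.3689 rad → d_gc = Rσ = 8709.1 km
Rhumb: Δφ = +0.2926, Δλ = +1.6028, Δψ = +0.3388, q = Δφ/Δψ = 0.8636 → d_rh = R√(Δφ²+q²Δλ²) = 9001.1 km
Excess = (9001.1 − 8709.1) / 8709.1 = 292.0 / 8709.1 = 3.353% ≈ 3.4%

3.4%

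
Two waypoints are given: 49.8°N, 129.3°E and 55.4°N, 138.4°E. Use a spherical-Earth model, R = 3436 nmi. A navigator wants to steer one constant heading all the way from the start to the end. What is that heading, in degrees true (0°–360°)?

Δψ = ln[tan(π/4+φ₂/2)/tan(π/4+φ₁/2)] = +0.1612
Δλ = +0.1588 rad (taken the short way round)
course = atan2(Δλ, Δψ) = 44.57°

44.6°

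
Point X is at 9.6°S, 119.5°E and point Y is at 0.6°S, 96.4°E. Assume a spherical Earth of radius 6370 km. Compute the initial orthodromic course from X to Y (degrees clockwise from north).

N = sin Δλ·cos φ₂ = -0.3923;  D = cos φ₁ sin φ₂ − sin φ₁ cos φ₂ cos Δλ = +0.1431
initial course = atan2(N, D) = 290.04°

290.0°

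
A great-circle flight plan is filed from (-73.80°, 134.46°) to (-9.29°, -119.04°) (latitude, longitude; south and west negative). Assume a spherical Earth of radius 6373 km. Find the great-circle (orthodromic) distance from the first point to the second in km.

Haversine: a = sin²(Δφ/2)+cos φ₁ cos φ₂ sin²(Δλ/2) = 0.46159;  σ = 2·atan2(√a,√(1−a))
σ = 85.594° → d = Rσ = 6373·1.49390 = 9521 km

9521 km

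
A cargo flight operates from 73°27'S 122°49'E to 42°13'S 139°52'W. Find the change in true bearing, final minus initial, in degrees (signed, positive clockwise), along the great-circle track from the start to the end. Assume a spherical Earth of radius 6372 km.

Initial bearing θ₁ = atan2(sin Δλ cos φ₂, cos φ₁ sin φ₂ − sin φ₁ cos φ₂ cos Δλ) = 110.99°
Final bearing θ₂ = (initial bearing from the destination back to the start) + 180° = 21.04°
Δθ = θ₂ − θ₁ = -89.9°

-89.9°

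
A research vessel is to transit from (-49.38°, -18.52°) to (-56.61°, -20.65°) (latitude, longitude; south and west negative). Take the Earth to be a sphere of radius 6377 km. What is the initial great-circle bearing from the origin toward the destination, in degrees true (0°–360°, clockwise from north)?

N = sin Δλ·cos φ₂ = -0.0205;  D = cos φ₁ sin φ₂ − sin φ₁ cos φ₂ cos Δλ = -0.1261
initial course = atan2(N, D) = 189.21°

189.2°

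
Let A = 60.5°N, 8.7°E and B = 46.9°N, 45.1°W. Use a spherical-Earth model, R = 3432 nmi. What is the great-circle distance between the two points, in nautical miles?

cos σ = sin φ₁ sin φ₂ + cos φ₁ cos φ₂ cos Δλ
      = sin(60.50°)sin(46.90°) + cos(60.50°)cos(46.90°)cos(-53.80°) = 0.8342
σ = 33.466° → d = Rσ = 3432·0.58409 = 2005 nmi

2005 nmi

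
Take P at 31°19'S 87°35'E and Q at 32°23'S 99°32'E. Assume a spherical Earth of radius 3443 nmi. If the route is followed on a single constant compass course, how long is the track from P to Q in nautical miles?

613 nmi

Rhumb course C = atan2(Δλ, Δψ) with Δψ = ln[tan(π/4+φ₂/2)/tan(π/4+φ₁/2)] = -0.0219, Δλ = +0.2086 → C = 96.00°
d = R·|Δφ| / |cos C| = 3443·0.01862 / 0.10451 = 613 nmi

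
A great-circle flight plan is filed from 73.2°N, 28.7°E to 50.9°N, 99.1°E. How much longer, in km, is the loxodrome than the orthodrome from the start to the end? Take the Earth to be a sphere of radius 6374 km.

Great circle: cos σ = sin φ₁ sin φ₂ + cos φ₁ cos φ₂ cos Δλ,  σ = 0.6367 rad → d_gc = 4058.2 km
Rhumb line: Δψ = -0.8774, q = Δφ/Δψ = 0.4436, d_rh = R√(Δφ²+q²Δλ²) = 4268.8 km
Excess = 4268.8 − 4058.2 = 210.6 ≈ 211 km

211 km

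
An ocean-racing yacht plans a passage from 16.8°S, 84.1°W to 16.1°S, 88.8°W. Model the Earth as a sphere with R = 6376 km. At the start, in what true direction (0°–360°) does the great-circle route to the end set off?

N = sin Δλ·cos φ₂ = -0.0787;  D = cos φ₁ sin φ₂ − sin φ₁ cos φ₂ cos Δλ = +0.0113
initial course = atan2(N, D) = 278.16°

278.2°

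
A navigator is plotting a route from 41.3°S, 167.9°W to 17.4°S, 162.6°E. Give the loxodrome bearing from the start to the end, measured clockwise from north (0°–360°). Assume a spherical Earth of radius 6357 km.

313.3°

Δψ = ln[tan(π/4+φ₂/2)/tan(π/4+φ₁/2)] = +0.4844
Δλ = -0.5149 rad (taken the short way round)
course = atan2(Δλ, Δψ) = 313.25°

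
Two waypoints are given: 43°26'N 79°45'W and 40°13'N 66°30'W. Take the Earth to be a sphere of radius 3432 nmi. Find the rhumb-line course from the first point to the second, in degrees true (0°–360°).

Δψ = ln[tan(π/4+φ₂/2)/tan(π/4+φ₁/2)] = -0.0754
Δλ = +0.2313 rad (taken the short way round)
course = atan2(Δλ, Δψ) = 108.05°

108.1°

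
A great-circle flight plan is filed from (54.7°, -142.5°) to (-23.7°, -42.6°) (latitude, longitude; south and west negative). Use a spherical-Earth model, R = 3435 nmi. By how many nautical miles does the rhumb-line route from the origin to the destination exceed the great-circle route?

141 nmi

Great circle: cos σ = sin φ₁ sin φ₂ + cos φ₁ cos φ₂ cos Δλ,  σ = 2.0032 rad → d_gc = 6880.8 nmi
Rhumb line: Δψ = -1.5711, q = Δφ/Δψ = 0.8709, d_rh = R√(Δφ²+q²Δλ²) = 7021.5 nmi
Excess = 7021.5 − 6880.8 = 140.7 ≈ 141 nmi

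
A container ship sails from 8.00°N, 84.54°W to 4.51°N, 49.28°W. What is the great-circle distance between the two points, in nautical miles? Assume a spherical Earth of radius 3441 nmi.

2115 nmi

cos σ = sin φ₁ sin φ₂ + cos φ₁ cos φ₂ cos Δλ
      = sin(8.00°)sin(4.51°) + cos(8.00°)cos(4.51°)cos(35.26°) = 0.8170
σ = 35.211° → d = Rσ = 3441·0.61455 = 2115 nmi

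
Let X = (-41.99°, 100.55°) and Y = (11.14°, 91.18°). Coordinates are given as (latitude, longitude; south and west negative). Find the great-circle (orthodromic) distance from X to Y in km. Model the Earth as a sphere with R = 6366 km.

cos σ = sin φ₁ sin φ₂ + cos φ₁ cos φ₂ cos Δλ
      = sin(-41.99°)sin(11.14°) + cos(-41.99°)cos(11.14°)cos(-9.37°) = 0.5903
σ = 53.824° → d = Rσ = 6366·0.93940 = 5980 km

5980 km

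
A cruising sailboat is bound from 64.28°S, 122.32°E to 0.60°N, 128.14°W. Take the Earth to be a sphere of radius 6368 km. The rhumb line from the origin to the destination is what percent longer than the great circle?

6.8%

Great circle: σ = 1.7260 rad → d_gc = Rσ = 10991.1 km
Rhumb: Δφ = +1.1324, Δλ = +1.9118, Δψ = +1.4876, q = Δφ/Δψ = 0.7612 → d_rh = R√(Δφ²+q²Δλ²) = 11742.4 km
Excess = (11742.4 − 10991.1) / 10991.1 = 751.3 / 10991.1 = 6.84% ≈ 6.8%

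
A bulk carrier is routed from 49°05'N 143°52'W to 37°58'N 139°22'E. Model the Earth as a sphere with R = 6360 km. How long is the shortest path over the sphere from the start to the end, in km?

6031 km

cos σ = sin φ₁ sin φ₂ + cos φ₁ cos φ₂ cos Δλ
      = sin(49.08°)sin(37.97°) + cos(49.08°)cos(37.97°)cos(-76.77°) = 0.5831
σ = 54.332° → d = Rσ = 6360·0.94827 = 6031 km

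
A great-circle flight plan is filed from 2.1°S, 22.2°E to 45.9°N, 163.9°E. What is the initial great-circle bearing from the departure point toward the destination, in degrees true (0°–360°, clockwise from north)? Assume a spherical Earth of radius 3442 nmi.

θ = atan2( sin Δλ·cos φ₂ ,  cos φ₁ sin φ₂ − sin φ₁ cos φ₂ cos Δλ )
  = atan2(+0.4313, +0.6976) = 31.73°

31.7°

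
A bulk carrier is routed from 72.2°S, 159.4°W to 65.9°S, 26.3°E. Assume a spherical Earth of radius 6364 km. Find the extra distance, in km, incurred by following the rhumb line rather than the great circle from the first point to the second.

Great circle: cos σ = sin φ₁ sin φ₂ + cos φ₁ cos φ₂ cos Δλ,  σ = 0.7304 rad → d_gc = 4648.1 km
Rhumb line: Δψ = +0.3098, q = Δφ/Δψ = 0.3549, d_rh = R√(Δφ²+q²Δλ²) = 6906.4 km
Excess = 6906.4 − 4648.1 = 2258.3 ≈ 2258 km

2258 km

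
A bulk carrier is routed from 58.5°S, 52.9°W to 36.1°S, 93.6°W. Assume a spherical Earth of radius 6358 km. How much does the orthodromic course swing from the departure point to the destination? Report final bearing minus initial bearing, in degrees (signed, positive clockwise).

Initial bearing θ₁ = atan2(sin Δλ cos φ₂, cos φ₁ sin φ₂ − sin φ₁ cos φ₂ cos Δλ) = 292.15°
Final bearing θ₂ = (initial bearing from the destination back to the start) + 180° = 323.20°
Δθ = θ₂ − θ₁ = +31.1°

+31.1°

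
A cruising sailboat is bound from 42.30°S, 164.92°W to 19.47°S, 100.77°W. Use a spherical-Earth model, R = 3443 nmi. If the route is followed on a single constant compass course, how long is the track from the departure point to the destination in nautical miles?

3546 nmi

Δψ = ln[tan(π/4+φ₂/2)/tan(π/4+φ₁/2)] = +0.4697;  Δφ = +0.3985 rad,  Δλ = +1.1196 rad
q = Δφ/Δψ = 0.8484
d = R·√(Δφ² + q²Δλ²) = 3443·1.03004 = 3546 nmi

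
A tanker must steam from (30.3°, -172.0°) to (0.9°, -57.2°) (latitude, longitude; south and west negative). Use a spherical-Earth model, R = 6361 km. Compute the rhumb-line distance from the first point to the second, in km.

Δψ = ln[tan(π/4+φ₂/2)/tan(π/4+φ₁/2)] = -0.5397;  Δφ = -0.5131 rad,  Δλ = +2.0036 rad
q = Δφ/Δψ = 0.9508
d = R·√(Δφ² + q²Δλ²) = 6361·1.97304 = 12551 km

12551 km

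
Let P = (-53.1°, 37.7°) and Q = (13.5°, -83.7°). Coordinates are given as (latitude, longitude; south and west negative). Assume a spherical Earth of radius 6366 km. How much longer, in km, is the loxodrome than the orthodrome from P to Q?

611 km

Great circle: cos σ = sin φ₁ sin φ₂ + cos φ₁ cos φ₂ cos Δλ,  σ = 2.0839 rad → d_gc = 13266.0 km
Rhumb line: Δψ = +1.3356, q = Δφ/Δψ = 0.8703, d_rh = R√(Δφ²+q²Δλ²) = 13877.0 km
Excess = 13877.0 − 13266.0 = 611.0 ≈ 611 km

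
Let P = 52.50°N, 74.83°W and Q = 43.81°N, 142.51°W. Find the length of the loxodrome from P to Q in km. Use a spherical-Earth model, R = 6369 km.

Δψ = ln[tan(π/4+φ₂/2)/tan(π/4+φ₁/2)] = -0.2281;  Δφ = -0.1517 rad,  Δλ = -1.1812 rad
q = Δφ/Δψ = 0.6649
d = R·√(Δφ² + q²Δλ²) = 6369·0.79989 = 5094 km

5094 km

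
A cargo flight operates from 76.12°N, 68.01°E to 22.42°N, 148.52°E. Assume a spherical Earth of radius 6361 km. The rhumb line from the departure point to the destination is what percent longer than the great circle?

5.5%

Great circle: σ = 1.1518 rad → d_gc = Rσ = 7326.8 km
Rhumb: Δφ = -0.9372, Δλ = +1.4052, Δψ = -1.7043, q = Δφ/Δψ = 0.5499 → d_rh = R√(Δφ²+q²Δλ²) = 7726.8 km
Excess = (7726.8 − 7326.8) / 7326.8 = 400.0 / 7326.8 = 5.46% ≈ 5.5%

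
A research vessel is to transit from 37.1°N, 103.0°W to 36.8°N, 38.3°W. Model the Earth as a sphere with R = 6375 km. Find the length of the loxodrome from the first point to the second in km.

Δψ = ln[tan(π/4+φ₂/2)/tan(π/4+φ₁/2)] = -0.0066;  Δφ = -0.0052 rad,  Δλ = +1.1292 rad
q = Δφ/Δψ = 0.7992
d = R·√(Δφ² + q²Δλ²) = 6375·0.90245 = 5753 km

5753 km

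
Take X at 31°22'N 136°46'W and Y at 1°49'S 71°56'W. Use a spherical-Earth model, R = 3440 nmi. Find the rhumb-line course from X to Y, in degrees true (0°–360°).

Meridional parts: M(φ₁)=+0.5770, M(φ₂)=-0.0317 → ΔM = -0.6088;  Δλ = +1.1316 rad
tan C = Δλ / ΔM = -1.8588 → C = 118.28°

118.3°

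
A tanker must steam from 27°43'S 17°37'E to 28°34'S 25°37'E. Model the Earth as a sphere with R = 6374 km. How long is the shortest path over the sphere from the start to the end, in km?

790 km

cos σ = sin φ₁ sin φ₂ + cos φ₁ cos φ₂ cos Δλ
      = sin(-27.72°)sin(-28.57°) + cos(-27.72°)cos(-28.57°)cos(8.00°) = 0.9923
σ = 7.104° → d = Rσ = 6374·0.12399 = 790 km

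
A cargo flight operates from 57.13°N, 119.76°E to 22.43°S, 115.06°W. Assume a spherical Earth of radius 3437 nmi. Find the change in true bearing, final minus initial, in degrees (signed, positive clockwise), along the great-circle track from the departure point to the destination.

At departure: θ₁ = atan2(sin Δλ cos φ₂, cos φ₁ sin φ₂ − sin φ₁ cos φ₂ cos Δλ) = 72.36°
At arrival: θ₂ = atan2(sin Δλ cos φ₁, −cos φ₂ sin φ₁ + sin φ₂ cos φ₁ cos Δλ) = 145.98°
Δθ = θ₂ − θ₁ = +73.6°

+73.6°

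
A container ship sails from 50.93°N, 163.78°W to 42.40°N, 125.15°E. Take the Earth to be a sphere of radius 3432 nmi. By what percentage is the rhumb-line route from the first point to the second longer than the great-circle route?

Great circle: σ = 0.8305 rad → d_gc = Rσ = 2850.30 nmi
Rhumb: Δφ = -0.1489, Δλ = -1.2404, Δψ = -0.2176, q = Δφ/Δψ = 0.6842 → d_rh = R√(Δφ²+q²Δλ²) = 2957.16 nmi
Excess = (2957.16 − 2850.30) / 2850.30 = 106.86 / 2850.30 = 3.749% ≈ 3.7%

3.7%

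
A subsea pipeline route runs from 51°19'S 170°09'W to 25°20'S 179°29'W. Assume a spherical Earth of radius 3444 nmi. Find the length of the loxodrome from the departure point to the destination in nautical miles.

Δψ = ln[tan(π/4+φ₂/2)/tan(π/4+φ₁/2)] = +0.5896;  Δφ = +0.4535 rad,  Δλ = -0.1629 rad
q = Δφ/Δψ = 0.7691
d = R·√(Δφ² + q²Δλ²) = 3444·0.47048 = 1620 nmi

1620 nmi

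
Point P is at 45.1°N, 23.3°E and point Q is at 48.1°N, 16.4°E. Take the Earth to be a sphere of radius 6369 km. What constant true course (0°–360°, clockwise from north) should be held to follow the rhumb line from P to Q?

302.3°

Meridional parts: M(φ₁)=+0.8838, M(φ₂)=+0.9601 → ΔM = +0.0762;  Δλ = -0.1204 rad
tan C = Δλ / ΔM = -1.5797 → C = 302.33°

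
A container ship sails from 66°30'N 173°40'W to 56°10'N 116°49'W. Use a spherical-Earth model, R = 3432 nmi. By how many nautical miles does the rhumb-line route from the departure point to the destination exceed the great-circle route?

Great circle: cos σ = sin φ₁ sin φ₂ + cos φ₁ cos φ₂ cos Δλ,  σ = 0.4882 rad → d_gc = 1675.6 nmi
Rhumb line: Δψ = -0.3800, q = Δφ/Δψ = 0.4747, d_rh = R√(Δφ²+q²Δλ²) = 1730.8 nmi
Excess = 1730.8 − 1675.6 = 55.2 ≈ 55 nmi

55 nmi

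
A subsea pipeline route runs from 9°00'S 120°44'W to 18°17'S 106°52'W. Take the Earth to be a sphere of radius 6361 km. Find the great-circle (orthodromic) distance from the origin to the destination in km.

cos σ = sin φ₁ sin φ₂ + cos φ₁ cos φ₂ cos Δλ
      = sin(-9.00°)sin(-18.28°) + cos(-9.00°)cos(-18.28°)cos(13.87°) = 0.9596
σ = 16.348° → d = Rσ = 6361·0.28532 = 1815 km

1815 km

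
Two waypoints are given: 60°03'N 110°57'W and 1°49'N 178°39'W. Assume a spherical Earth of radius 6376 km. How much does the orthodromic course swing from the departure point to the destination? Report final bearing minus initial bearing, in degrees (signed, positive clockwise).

-43.1°

Initial bearing θ₁ = atan2(sin Δλ cos φ₂, cos φ₁ sin φ₂ − sin φ₁ cos φ₂ cos Δλ) = 251.31°
Final bearing θ₂ = (initial bearing from the destination back to the start) + 180° = 208.24°
Δθ = θ₂ − θ₁ = -43.1°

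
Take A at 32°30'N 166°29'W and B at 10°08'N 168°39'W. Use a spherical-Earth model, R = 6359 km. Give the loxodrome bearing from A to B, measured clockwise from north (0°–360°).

Meridional parts: M(φ₁)=+0.6004, M(φ₂)=+0.1778 → ΔM = -0.4226;  Δλ = -0.0378 rad
tan C = Δλ / ΔM = +0.0895 → C = 185.11°

185.1°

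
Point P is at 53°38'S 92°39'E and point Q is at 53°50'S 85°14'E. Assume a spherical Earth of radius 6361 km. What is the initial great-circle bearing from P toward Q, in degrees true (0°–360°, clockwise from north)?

264.4°

θ = atan2( sin Δλ·cos φ₂ ,  cos φ₁ sin φ₂ − sin φ₁ cos φ₂ cos Δλ )
  = atan2(-0.0762, -0.0075) = 264.40°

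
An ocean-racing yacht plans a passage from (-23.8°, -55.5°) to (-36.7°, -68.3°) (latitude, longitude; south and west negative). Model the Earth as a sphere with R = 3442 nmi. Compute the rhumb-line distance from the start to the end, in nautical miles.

1019 nmi

Rhumb course C = atan2(Δλ, Δψ) with Δψ = ln[tan(π/4+φ₂/2)/tan(π/4+φ₁/2)] = -0.2616, Δλ = -0.2234 → C = 220.50°
d = R·|Δφ| / |cos C| = 3442·0.22515 / 0.76040 = 1019 nmi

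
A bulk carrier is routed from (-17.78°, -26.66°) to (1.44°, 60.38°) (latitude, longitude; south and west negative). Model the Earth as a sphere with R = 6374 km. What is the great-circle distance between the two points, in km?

cos σ = sin φ₁ sin φ₂ + cos φ₁ cos φ₂ cos Δλ
      = sin(-17.78°)sin(1.44°) + cos(-17.78°)cos(1.44°)cos(87.04°) = 0.0415
σ = 87.623° → d = Rσ = 6374·1.52930 = 9748 km

9748 km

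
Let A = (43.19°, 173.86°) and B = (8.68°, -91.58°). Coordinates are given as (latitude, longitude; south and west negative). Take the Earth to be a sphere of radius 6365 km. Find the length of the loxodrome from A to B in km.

9997 km

Δψ = ln[tan(π/4+φ₂/2)/tan(π/4+φ₁/2)] = -0.6853;  Δφ = -0.6023 rad,  Δλ = +1.6504 rad
q = Δφ/Δψ = 0.8789
d = R·√(Δφ² + q²Δλ²) = 6365·1.57060 = 9997 km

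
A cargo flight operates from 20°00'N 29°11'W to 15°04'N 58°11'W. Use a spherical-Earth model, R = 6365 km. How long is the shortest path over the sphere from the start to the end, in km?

cos σ = sin φ₁ sin φ₂ + cos φ₁ cos φ₂ cos Δλ
      = sin(20.00°)sin(15.07°) + cos(20.00°)cos(15.07°)cos(-29.00°) = 0.8825
σ = 28.051° → d = Rσ = 6365·0.48959 = 3116 km

3116 km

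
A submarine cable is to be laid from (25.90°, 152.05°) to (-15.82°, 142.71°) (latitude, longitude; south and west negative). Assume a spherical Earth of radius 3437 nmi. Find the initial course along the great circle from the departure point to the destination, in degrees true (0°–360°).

N = sin Δλ·cos φ₂ = -0.1561;  D = cos φ₁ sin φ₂ − sin φ₁ cos φ₂ cos Δλ = -0.6599
initial course = atan2(N, D) = 193.31°

193.3°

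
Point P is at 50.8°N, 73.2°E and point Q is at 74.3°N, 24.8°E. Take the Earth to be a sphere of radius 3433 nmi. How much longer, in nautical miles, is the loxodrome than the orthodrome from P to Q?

Great circle: cos σ = sin φ₁ sin φ₂ + cos φ₁ cos φ₂ cos Δλ,  σ = 0.5363 rad → d_gc = 1841.3 nmi
Rhumb line: Δψ = +0.9488, q = Δφ/Δψ = 0.4323, d_rh = R√(Δφ²+q²Δλ²) = 1885.2 nmi
Excess = 1885.2 − 1841.3 = 43.9 ≈ 44 nmi

44 nmi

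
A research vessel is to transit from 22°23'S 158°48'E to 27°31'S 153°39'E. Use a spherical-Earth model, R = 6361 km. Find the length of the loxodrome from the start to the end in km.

Rhumb course C = atan2(Δλ, Δψ) with Δψ = ln[tan(π/4+φ₂/2)/tan(π/4+φ₁/2)] = -0.0989, Δλ = -0.0899 → C = 222.28°
d = R·|Δφ| / |cos C| = 6361·0.08959 / 0.73991 = 770 km

770 km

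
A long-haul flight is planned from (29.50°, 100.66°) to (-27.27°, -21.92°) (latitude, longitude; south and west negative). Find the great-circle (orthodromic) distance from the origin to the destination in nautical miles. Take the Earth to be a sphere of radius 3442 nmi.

7807 nmi

Haversine: a = sin²(Δφ/2)+cos φ₁ cos φ₂ sin²(Δλ/2) = 0.82110;  σ = 2·atan2(√a,√(1−a))
σ = 129.956° → d = Rσ = 3442·2.26816 = 7807 nmi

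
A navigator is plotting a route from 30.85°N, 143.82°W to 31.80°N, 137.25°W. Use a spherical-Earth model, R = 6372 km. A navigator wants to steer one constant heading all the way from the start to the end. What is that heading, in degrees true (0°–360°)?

80.4°

Meridional parts: M(φ₁)=+0.5665, M(φ₂)=+0.5859 → ΔM = +0.0194;  Δλ = +0.1147 rad
tan C = Δλ / ΔM = +5.9076 → C = 80.39°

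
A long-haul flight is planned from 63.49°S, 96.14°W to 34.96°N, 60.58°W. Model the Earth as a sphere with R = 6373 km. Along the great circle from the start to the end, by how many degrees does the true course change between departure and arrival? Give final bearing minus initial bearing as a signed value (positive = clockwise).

-13.8°

Initial bearing θ₁ = atan2(sin Δλ cos φ₂, cos φ₁ sin φ₂ − sin φ₁ cos φ₂ cos Δλ) = 29.21°
Final bearing θ₂ = (initial bearing from the destination back to the start) + 180° = 15.41°
Δθ = θ₂ − θ₁ = -13.8°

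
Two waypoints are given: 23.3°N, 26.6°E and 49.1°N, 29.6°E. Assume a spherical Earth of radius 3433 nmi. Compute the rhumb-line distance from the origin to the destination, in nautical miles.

1552 nmi

Rhumb course C = atan2(Δλ, Δψ) with Δψ = ln[tan(π/4+φ₂/2)/tan(π/4+φ₁/2)] = +0.5681, Δλ = +0.0524 → C = 5.27°
d = R·|Δφ| / |cos C| = 3433·0.45029 / 0.99578 = 1552 nmi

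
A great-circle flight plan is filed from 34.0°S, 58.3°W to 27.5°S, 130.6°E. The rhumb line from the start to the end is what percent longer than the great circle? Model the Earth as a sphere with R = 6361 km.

Great circle: σ = 2.0582 rad → d_gc = Rσ = 13092.0 km
Rhumb: Δφ = +0.1134, Δλ = -2.9863, Δψ = +0.1321, q = Δφ/Δψ = 0.8586 → d_rh = R√(Δφ²+q²Δλ²) = 16325.9 km
Excess = (16325.9 − 13092.0) / 13092.0 = 3233.9 / 13092.0 = 24.70% ≈ 24.7%

24.7%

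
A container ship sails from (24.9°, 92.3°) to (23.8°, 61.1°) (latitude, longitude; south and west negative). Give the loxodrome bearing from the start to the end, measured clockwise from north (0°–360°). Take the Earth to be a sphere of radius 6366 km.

267.8°

Meridional parts: M(φ₁)=+0.4490, M(φ₂)=+0.4279 → ΔM = -0.0211;  Δλ = -0.5445 rad
tan C = Δλ / ΔM = +25.8400 → C = 267.78°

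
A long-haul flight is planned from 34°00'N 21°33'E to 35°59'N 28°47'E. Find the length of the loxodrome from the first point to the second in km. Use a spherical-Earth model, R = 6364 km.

Δψ = ln[tan(π/4+φ₂/2)/tan(π/4+φ₁/2)] = +0.0423;  Δφ = +0.0346 rad,  Δλ = +0.1262 rad
q = Δφ/Δψ = 0.8192
d = R·√(Δφ² + q²Δλ²) = 6364·0.10905 = 694 km

694 km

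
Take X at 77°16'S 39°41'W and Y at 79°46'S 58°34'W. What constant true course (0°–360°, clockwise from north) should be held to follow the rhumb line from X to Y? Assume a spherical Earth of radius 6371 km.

236.3°

Meridional parts: M(φ₁)=-2.1930, M(φ₂)=-2.4131 → ΔM = -0.2200;  Δλ = -0.3296 rad
tan C = Δλ / ΔM = +1.4978 → C = 236.27°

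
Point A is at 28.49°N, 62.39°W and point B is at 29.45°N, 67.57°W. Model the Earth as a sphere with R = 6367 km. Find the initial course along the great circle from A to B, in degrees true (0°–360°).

N = sin Δλ·cos φ₂ = -0.0786;  D = cos φ₁ sin φ₂ − sin φ₁ cos φ₂ cos Δλ = +0.0185
initial course = atan2(N, D) = 283.21°

283.2°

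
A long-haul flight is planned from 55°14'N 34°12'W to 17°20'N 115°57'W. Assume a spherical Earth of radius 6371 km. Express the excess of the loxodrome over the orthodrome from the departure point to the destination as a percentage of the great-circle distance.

3.7%

Great circle: σ = 1.2421 rad → d_gc = Rσ = 7913.1 km
Rhumb: Δφ = -0.6615, Δλ = -1.4268, Δψ = -0.8541, q = Δφ/Δψ = 0.7745 → d_rh = R√(Δφ²+q²Δλ²) = 8205.0 km
Excess = (8205.0 − 7913.1) / 7913.1 = 291.9 / 7913.1 = 3.69% ≈ 3.7%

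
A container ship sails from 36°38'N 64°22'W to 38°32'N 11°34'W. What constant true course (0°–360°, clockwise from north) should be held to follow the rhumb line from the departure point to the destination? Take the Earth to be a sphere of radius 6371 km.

Meridional parts: M(φ₁)=+0.6880, M(φ₂)=+0.7298 → ΔM = +0.0418;  Δλ = +0.9215 rad
tan C = Δλ / ΔM = +22.0200 → C = 87.40°

87.4°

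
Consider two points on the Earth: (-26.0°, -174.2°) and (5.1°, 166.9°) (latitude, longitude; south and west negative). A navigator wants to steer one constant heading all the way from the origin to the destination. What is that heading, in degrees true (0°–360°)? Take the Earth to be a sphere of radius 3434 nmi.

Δψ = ln[tan(π/4+φ₂/2)/tan(π/4+φ₁/2)] = +0.5593
Δλ = -0.3299 rad (taken the short way round)
course = atan2(Δλ, Δψ) = 329.47°

329.5°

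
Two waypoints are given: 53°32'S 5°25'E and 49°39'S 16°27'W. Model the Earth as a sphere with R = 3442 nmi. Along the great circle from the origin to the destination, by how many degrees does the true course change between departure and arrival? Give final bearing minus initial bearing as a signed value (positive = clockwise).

+17.2°

Initial bearing θ₁ = atan2(sin Δλ cos φ₂, cos φ₁ sin φ₂ − sin φ₁ cos φ₂ cos Δλ) = 277.15°
Final bearing θ₂ = (initial bearing from the destination back to the start) + 180° = 294.38°
Δθ = θ₂ − θ₁ = +17.2°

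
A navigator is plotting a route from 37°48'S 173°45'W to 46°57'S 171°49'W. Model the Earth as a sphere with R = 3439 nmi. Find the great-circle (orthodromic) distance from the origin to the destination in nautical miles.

Haversine: a = sin²(Δφ/2)+cos φ₁ cos φ₂ sin²(Δλ/2) = 0.00652;  σ = 2·atan2(√a,√(1−a))
σ = 9.260° → d = Rσ = 3439·0.16162 = 556 nmi

556 nmi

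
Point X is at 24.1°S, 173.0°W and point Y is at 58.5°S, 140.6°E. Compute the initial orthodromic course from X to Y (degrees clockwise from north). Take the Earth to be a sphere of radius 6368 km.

210.9°

θ = atan2( sin Δλ·cos φ₂ ,  cos φ₁ sin φ₂ − sin φ₁ cos φ₂ cos Δλ )
  = atan2(-0.3784, -0.6312) = 210.94°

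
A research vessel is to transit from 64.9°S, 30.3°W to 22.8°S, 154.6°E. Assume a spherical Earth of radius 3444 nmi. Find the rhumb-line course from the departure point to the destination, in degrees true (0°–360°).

289.7°

Δψ = ln[tan(π/4+φ₂/2)/tan(π/4+φ₁/2)] = +1.0935
Δλ = -3.0561 rad (taken the short way round)
course = atan2(Δλ, Δψ) = 289.69°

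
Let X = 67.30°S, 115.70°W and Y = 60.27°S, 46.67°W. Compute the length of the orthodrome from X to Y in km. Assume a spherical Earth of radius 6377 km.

Haversine: a = sin²(Δφ/2)+cos φ₁ cos φ₂ sin²(Δλ/2) = 0.06520;  σ = 2·atan2(√a,√(1−a))
σ = 29.588° → d = Rσ = 6377·0.51641 = 3293 km

3293 km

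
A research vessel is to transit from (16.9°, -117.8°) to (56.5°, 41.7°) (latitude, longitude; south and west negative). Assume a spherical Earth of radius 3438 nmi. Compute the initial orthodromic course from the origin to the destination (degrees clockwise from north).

θ = atan2( sin Δλ·cos φ₂ ,  cos φ₁ sin φ₂ − sin φ₁ cos φ₂ cos Δλ )
  = atan2(+0.1933, +0.9482) = 11.52°

11.5°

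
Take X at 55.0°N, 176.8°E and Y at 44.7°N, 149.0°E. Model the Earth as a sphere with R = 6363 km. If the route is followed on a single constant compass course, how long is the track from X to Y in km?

2287 km

Δψ = ln[tan(π/4+φ₂/2)/tan(π/4+φ₁/2)] = -0.2802;  Δφ = -0.1798 rad,  Δλ = -0.4852 rad
q = Δφ/Δψ = 0.6415
d = R·√(Δφ² + q²Δλ²) = 6363·0.35943 = 2287 km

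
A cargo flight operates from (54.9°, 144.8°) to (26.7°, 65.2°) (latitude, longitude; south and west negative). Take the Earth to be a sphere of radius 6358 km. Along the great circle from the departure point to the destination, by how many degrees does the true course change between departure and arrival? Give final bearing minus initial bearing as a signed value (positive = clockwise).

Initial bearing θ₁ = atan2(sin Δλ cos φ₂, cos φ₁ sin φ₂ − sin φ₁ cos φ₂ cos Δλ) = 278.19°
Final bearing θ₂ = (initial bearing from the destination back to the start) + 180° = 219.57°
Δθ = θ₂ − θ₁ = -58.6°

-58.6°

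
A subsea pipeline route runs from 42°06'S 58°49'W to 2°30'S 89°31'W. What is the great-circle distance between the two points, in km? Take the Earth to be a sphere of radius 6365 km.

5354 km

cos σ = sin φ₁ sin φ₂ + cos φ₁ cos φ₂ cos Δλ
      = sin(-42.10°)sin(-2.50°) + cos(-42.10°)cos(-2.50°)cos(-30.70°) = 0.6666
σ = 48.193° → d = Rσ = 6365·0.84112 = 5354 km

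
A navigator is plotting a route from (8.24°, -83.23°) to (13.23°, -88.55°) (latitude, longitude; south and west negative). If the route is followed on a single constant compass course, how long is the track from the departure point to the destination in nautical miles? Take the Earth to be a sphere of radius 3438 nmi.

434 nmi

Δψ = ln[tan(π/4+φ₂/2)/tan(π/4+φ₁/2)] = +0.0887;  Δφ = +0.0871 rad,  Δλ = -0.0929 rad
q = Δφ/Δψ = 0.9822
d = R·√(Δφ² + q²Δλ²) = 3438·0.12610 = 434 nmi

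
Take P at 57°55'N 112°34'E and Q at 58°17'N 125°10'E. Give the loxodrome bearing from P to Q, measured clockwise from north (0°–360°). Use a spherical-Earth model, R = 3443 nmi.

Δψ = ln[tan(π/4+φ₂/2)/tan(π/4+φ₁/2)] = +0.0121
Δλ = +0.2199 rad (taken the short way round)
course = atan2(Δλ, Δψ) = 86.85°

86.8°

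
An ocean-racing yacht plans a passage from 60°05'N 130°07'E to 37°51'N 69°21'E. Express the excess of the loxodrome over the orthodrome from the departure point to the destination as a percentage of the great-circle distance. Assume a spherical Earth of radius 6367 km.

2.9%

Great circle: σ = 0.7610 rad → d_gc = Rσ = 4845.1 km
Rhumb: Δφ = -0.3880, Δλ = -1.0606, Δψ = -0.6052, q = Δφ/Δψ = 0.6412 → d_rh = R√(Δφ²+q²Δλ²) = 4985.1 km
Excess = (4985.1 − 4845.1) / 4845.1 = 140.0 / 4845.1 = 2.89% ≈ 2.9%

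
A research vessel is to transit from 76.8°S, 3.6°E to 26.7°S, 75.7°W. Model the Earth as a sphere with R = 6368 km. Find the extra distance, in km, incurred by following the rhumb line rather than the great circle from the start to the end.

378 km

Great circle: cos σ = sin φ₁ sin φ₂ + cos φ₁ cos φ₂ cos Δλ,  σ = 1.0755 rad → d_gc = 6848.6 km
Rhumb line: Δψ = +1.6729, q = Δφ/Δψ = 0.5227, d_rh = R√(Δφ²+q²Δλ²) = 7226.9 km
Excess = 7226.9 − 6848.6 = 378.3 ≈ 378 km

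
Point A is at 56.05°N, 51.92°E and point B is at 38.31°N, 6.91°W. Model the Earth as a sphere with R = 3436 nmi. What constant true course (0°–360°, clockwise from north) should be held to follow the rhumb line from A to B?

245.8°

Δψ = ln[tan(π/4+φ₂/2)/tan(π/4+φ₁/2)] = -0.4617
Δλ = -1.0268 rad (taken the short way round)
course = atan2(Δλ, Δψ) = 245.79°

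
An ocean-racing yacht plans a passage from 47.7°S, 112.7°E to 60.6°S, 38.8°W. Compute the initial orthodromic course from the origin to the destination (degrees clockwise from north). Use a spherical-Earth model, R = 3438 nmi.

194.5°

N = sin Δλ·cos φ₂ = -0.2342;  D = cos φ₁ sin φ₂ − sin φ₁ cos φ₂ cos Δλ = -0.9054
initial course = atan2(N, D) = 194.50°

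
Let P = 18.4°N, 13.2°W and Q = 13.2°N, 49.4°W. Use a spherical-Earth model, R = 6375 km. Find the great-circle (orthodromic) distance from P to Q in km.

3912 km

Haversine: a = sin²(Δφ/2)+cos φ₁ cos φ₂ sin²(Δλ/2) = 0.09122;  σ = 2·atan2(√a,√(1−a))
σ = 35.159° → d = Rσ = 6375·0.61365 = 3912 km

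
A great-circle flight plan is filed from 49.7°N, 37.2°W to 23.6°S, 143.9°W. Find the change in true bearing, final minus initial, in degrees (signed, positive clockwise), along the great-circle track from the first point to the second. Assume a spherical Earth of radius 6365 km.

-41.4°

At departure: θ₁ = atan2(sin Δλ cos φ₂, cos φ₁ sin φ₂ − sin φ₁ cos φ₂ cos Δλ) = 266.21°
At arrival: θ₂ = atan2(sin Δλ cos φ₁, −cos φ₂ sin φ₁ + sin φ₂ cos φ₁ cos Δλ) = 224.77°
Δθ = θ₂ − θ₁ = -41.4°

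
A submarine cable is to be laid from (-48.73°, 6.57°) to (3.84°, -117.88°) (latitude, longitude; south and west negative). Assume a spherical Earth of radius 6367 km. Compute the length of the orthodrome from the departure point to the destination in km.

cos σ = sin φ₁ sin φ₂ + cos φ₁ cos φ₂ cos Δλ
      = sin(-48.73°)sin(3.84°) + cos(-48.73°)cos(3.84°)cos(-124.45°) = -0.4226
σ = 115.001° → d = Rσ = 6367·2.00714 = 12779 km

12779 km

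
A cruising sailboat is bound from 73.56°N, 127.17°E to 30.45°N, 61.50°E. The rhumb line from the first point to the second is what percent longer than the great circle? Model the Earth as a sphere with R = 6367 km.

3.7%

Great circle: σ = 0.9440 rad → d_gc = Rσ = 6010.2 km
Rhumb: Δφ = -0.7524, Δλ = -1.1462, Δψ = -1.3764, q = Δφ/Δψ = 0.5467 → d_rh = R√(Δφ²+q²Δλ²) = 6234.2 km
Excess = (6234.2 − 6010.2) / 6010.2 = 224.0 / 6010.2 = 3.73% ≈ 3.7%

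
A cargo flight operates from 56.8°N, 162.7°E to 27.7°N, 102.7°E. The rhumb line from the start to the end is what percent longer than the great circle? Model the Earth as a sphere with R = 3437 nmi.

2.3%

Great circle: σ = 0.8875 rad → d_gc = Rσ = 3050.3 nmi
Rhumb: Δφ = -0.5079, Δλ = -1.0472, Δψ = -0.7068, q = Δφ/Δψ = 0.7186 → d_rh = R√(Δφ²+q²Δλ²) = 3120.3 nmi
Excess = (3120.3 − 3050.3) / 3050.3 = 70.0 / 3050.3 = 2.29% ≈ 2.3%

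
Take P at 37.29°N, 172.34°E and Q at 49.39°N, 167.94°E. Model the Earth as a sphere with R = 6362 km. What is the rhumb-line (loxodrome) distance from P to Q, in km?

Δψ = ln[tan(π/4+φ₂/2)/tan(π/4+φ₁/2)] = +0.2919;  Δφ = +0.2112 rad,  Δλ = -0.0768 rad
q = Δφ/Δψ = 0.7235
d = R·√(Δφ² + q²Δλ²) = 6362·0.21837 = 1389 km

1389 km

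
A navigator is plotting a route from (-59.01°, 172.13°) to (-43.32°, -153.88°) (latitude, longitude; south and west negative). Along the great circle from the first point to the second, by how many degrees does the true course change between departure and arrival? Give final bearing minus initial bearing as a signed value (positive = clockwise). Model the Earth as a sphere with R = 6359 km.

-27.0°

Initial bearing θ₁ = atan2(sin Δλ cos φ₂, cos φ₁ sin φ₂ − sin φ₁ cos φ₂ cos Δλ) = 68.06°
Final bearing θ₂ = (initial bearing from the destination back to the start) + 180° = 41.03°
Δθ = θ₂ − θ₁ = -27.0°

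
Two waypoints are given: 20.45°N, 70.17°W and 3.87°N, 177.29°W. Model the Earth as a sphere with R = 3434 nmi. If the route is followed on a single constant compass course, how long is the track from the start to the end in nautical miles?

Δψ = ln[tan(π/4+φ₂/2)/tan(π/4+φ₁/2)] = -0.2972;  Δφ = -0.2894 rad,  Δλ = -1.8696 rad
q = Δφ/Δψ = 0.9738
d = R·√(Δφ² + q²Δλ²) = 3434·1.84352 = 6331 nmi

6331 nmi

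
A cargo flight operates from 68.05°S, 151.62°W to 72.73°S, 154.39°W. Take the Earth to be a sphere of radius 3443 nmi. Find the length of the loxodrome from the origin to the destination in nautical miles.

Δψ = ln[tan(π/4+φ₂/2)/tan(π/4+φ₁/2)] = -0.2445;  Δφ = -0.0817 rad,  Δλ = -0.0483 rad
q = Δφ/Δψ = 0.3340
d = R·√(Δφ² + q²Δλ²) = 3443·0.08326 = 287 nmi

287 nmi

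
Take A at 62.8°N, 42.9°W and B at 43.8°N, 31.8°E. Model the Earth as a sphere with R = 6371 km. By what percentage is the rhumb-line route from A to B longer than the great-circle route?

5.0%

Great circle: σ = 0.7917 rad → d_gc = Rσ = 5043.7 km
Rhumb: Δφ = -0.3316, Δλ = +1.3038, Δψ = -0.5671, q = Δφ/Δψ = 0.5848 → d_rh = R√(Δφ²+q²Δλ²) = 5296.9 km
Excess = (5296.9 − 5043.7) / 5043.7 = 253.2 / 5043.7 = 5.02% ≈ 5.0%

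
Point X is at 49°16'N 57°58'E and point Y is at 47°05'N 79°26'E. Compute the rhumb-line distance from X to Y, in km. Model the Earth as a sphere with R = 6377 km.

1611 km

Δψ = ln[tan(π/4+φ₂/2)/tan(π/4+φ₁/2)] = -0.0572;  Δφ = -0.0381 rad,  Δλ = +0.3747 rad
q = Δφ/Δψ = 0.6667
d = R·√(Δφ² + q²Δλ²) = 6377·0.25268 = 1611 km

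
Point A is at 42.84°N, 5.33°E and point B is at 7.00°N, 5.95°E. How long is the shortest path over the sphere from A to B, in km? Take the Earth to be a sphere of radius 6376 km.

3989 km

Haversine: a = sin²(Δφ/2)+cos φ₁ cos φ₂ sin²(Δλ/2) = 0.09469;  σ = 2·atan2(√a,√(1−a))
σ = 35.844° → d = Rσ = 6376·0.62560 = 3989 km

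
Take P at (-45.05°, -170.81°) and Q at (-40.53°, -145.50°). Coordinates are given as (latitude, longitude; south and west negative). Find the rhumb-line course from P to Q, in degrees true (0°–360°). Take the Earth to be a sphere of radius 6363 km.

76.3°

Δψ = ln[tan(π/4+φ₂/2)/tan(π/4+φ₁/2)] = +0.1076
Δλ = +0.4417 rad (taken the short way round)
course = atan2(Δλ, Δψ) = 76.31°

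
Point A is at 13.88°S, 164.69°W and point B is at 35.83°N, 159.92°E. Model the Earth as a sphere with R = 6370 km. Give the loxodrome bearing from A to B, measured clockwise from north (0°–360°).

Δψ = ln[tan(π/4+φ₂/2)/tan(π/4+φ₁/2)] = +0.9153
Δλ = -0.6177 rad (taken the short way round)
course = atan2(Δλ, Δψ) = 325.99°

326.0°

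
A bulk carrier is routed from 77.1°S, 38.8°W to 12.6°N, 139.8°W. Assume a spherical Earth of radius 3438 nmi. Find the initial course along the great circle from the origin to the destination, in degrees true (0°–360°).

262.1°

θ = atan2( sin Δλ·cos φ₂ ,  cos φ₁ sin φ₂ − sin φ₁ cos φ₂ cos Δλ )
  = atan2(-0.9580, -0.1328) = 262.11°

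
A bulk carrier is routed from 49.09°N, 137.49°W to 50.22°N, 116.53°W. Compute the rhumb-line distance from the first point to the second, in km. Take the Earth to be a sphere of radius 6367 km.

1513 km

Δψ = ln[tan(π/4+φ₂/2)/tan(π/4+φ₁/2)] = +0.0305;  Δφ = +0.0197 rad,  Δλ = +0.3658 rad
q = Δφ/Δψ = 0.6473
d = R·√(Δφ² + q²Δλ²) = 6367·0.23763 = 1513 km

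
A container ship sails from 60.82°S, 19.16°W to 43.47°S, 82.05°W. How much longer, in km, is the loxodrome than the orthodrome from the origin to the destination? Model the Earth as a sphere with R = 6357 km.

151 km

Great circle: cos σ = sin φ₁ sin φ₂ + cos φ₁ cos φ₂ cos Δλ,  σ = 0.7045 rad → d_gc = 4478.8 km
Rhumb line: Δψ = +0.5018, q = Δφ/Δψ = 0.6034, d_rh = R√(Δφ²+q²Δλ²) = 4629.6 km
Excess = 4629.6 − 4478.8 = 150.8 ≈ 151 km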